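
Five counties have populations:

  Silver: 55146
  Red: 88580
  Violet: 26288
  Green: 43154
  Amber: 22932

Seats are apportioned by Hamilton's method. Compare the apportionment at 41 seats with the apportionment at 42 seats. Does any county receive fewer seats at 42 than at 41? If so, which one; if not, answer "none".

Violet

At 41 seats: Silver 10, Red 15, Violet 5, Green 7, Amber 4.
At 42 seats: Silver 10, Red 16, Violet 4, Green 8, Amber 4.
Violet drops from 5 to 4.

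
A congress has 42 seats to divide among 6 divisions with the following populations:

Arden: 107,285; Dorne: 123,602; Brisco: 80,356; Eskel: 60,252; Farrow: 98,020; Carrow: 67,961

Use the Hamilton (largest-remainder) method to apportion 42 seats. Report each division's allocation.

Arden=8, Dorne=10, Brisco=6, Eskel=5, Farrow=8, Carrow=5

Standard divisor: 537476 ÷ 42 ≈ 12797.048.
Standard quotas: Arden 8.3836, Dorne 9.6586, Brisco 6.2793, Eskel 4.7083, Farrow 7.6596, Carrow 5.3107.
Lower quotas: Arden 8, Dorne 9, Brisco 6, Eskel 4, Farrow 7, Carrow 5 (sum 39, leaving 3 seats).
Remainders in descending order: Eskel 0.7083, Farrow 0.6596, Dorne 0.6586, Arden 0.3836, Carrow 0.3107, Brisco 0.2793.
Largest remainders: Eskel, Farrow, Dorne receive the extra seats.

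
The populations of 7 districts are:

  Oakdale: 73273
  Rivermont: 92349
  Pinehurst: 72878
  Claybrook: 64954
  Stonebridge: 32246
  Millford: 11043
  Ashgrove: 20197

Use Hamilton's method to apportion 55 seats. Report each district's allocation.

Oakdale=11; Rivermont=14; Pinehurst=11; Claybrook=10; Stonebridge=5; Millford=1; Ashgrove=3

Total 366940; standard divisor 366940/55 ≈ 6671.636.
Standard quotas: Oakdale 10.9828, Rivermont 13.8420, Pinehurst 10.9236, Claybrook 9.7358, Stonebridge 4.8333, Millford 1.6552, Ashgrove 3.0273.
Lower quotas: Oakdale 10, Rivermont 13, Pinehurst 10, Claybrook 9, Stonebridge 4, Millford 1, Ashgrove 3 (sum 50, leaving 5 seats).
Remainders in descending order: Oakdale 0.9828, Pinehurst 0.9236, Rivermont 0.8420, Stonebridge 0.8333, Claybrook 0.7358, Millford 0.6552, Ashgrove 0.0273.
Largest remainders: Oakdale, Pinehurst, Rivermont, Stonebridge, Claybrook receive the extra seats.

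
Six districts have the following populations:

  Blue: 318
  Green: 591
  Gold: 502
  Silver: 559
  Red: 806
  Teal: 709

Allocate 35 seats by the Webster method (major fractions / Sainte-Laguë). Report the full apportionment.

Standard divisor 3485/35 ≈ 99.571; standard quotas: Blue 3.194, Green 5.935, Gold 5.042, Silver 5.614, Red 8.095, Teal 7.121.
Rounding to the nearest integer gives Blue 3, Green 6, Gold 5, Silver 6, Red 8, Teal 7 — total 35, matching the house size, so no adjustment is needed.

Blue: 3, Green: 6, Gold: 5, Silver: 6, Red: 8, Teal: 7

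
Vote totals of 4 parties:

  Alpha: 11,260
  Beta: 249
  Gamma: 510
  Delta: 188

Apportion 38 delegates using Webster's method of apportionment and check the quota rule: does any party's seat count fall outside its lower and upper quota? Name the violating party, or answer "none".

Alpha

Standard quotas: Alpha 35.052, Beta 0.775, Gamma 1.588, Delta 0.585.
Webster allocation: Alpha 34, Beta 1, Gamma 2, Delta 1.
Alpha has quota 35.052 (lower 35, upper 36) but receives 34 — outside the quota interval.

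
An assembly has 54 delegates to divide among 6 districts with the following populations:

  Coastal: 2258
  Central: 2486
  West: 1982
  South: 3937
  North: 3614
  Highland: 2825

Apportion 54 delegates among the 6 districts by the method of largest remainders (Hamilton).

Standard divisor: 17102 ÷ 54 ≈ 316.704.
Standard quotas: Coastal 7.130, Central 7.850, West 6.258, South 12.431, North 11.411, Highland 8.920.
Lower quotas: Coastal 7, Central 7, West 6, South 12, North 11, Highland 8 (sum 51, leaving 3 seats).
Remainders in descending order: Highland 0.920, Central 0.850, South 0.431, North 0.411, West 0.258, Coastal 0.130.
The surplus seats go to Highland, Central, South.

Coastal 7, Central 8, West 6, South 13, North 11, Highland 9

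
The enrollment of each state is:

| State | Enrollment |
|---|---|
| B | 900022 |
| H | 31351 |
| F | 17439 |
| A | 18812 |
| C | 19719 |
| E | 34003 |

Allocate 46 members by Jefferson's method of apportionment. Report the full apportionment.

B 44; H 1; F 0; A 0; C 0; E 1

Standard divisor 1021346/46 ≈ 22203.174; standard quotas: B 40.536, H 1.412, F 0.785, A 0.847, C 0.888, E 1.531.
Rounding down gives 40, 1, 0, 0, 0, 1 = 42 seats, so the divisor must be adjusted.
With modified divisor 20200: modified quotas B 44.556, H 1.552, F 0.863, A 0.931, C 0.976, E 1.683.
Rounding down: B 44, H 1, F 0, A 0, C 0, E 1 (total 46).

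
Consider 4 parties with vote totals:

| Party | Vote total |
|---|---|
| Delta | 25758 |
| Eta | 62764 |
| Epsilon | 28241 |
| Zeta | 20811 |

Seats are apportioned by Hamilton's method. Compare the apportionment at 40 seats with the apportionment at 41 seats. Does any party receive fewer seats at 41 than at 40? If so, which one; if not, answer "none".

none

At 40 seats: Delta 8, Eta 18, Epsilon 8, Zeta 6.
At 41 seats: Delta 8, Eta 19, Epsilon 8, Zeta 6.
No party's allocation decreased.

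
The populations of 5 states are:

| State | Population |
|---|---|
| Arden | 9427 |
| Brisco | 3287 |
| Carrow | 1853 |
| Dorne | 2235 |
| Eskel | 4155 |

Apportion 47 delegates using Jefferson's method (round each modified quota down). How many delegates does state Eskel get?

Standard divisor 20957/47 ≈ 445.894; standard quotas: Arden 21.142, Brisco 7.372, Carrow 4.156, Dorne 5.012, Eskel 9.318.
Rounding down gives 21, 7, 4, 5, 9 = 46 seats, so the divisor must be adjusted.
With modified divisor 420: modified quotas Arden 22.445, Brisco 7.826, Carrow 4.412, Dorne 5.321, Eskel 9.893.
Rounding down: Arden 22, Brisco 7, Carrow 4, Dorne 5, Eskel 9 (total 47).
Eskel receives 9.

9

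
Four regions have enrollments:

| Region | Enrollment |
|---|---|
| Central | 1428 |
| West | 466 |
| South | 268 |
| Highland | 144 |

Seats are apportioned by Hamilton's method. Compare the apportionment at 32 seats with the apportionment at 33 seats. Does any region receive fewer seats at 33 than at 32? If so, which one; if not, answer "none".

none

At 32 seats: Central 20, West 6, South 4, Highland 2.
At 33 seats: Central 20, West 7, South 4, Highland 2.
No region's allocation decreased.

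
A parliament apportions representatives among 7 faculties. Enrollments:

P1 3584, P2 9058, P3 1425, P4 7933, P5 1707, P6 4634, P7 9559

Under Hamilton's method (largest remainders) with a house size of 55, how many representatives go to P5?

2

The standard divisor is 37900/55 ≈ 689.091.
Standard quotas: P1 5.2011, P2 13.1449, P3 2.0679, P4 11.5123, P5 2.4772, P6 6.7248, P7 13.8719.
Lower quotas: P1 5, P2 13, P3 2, P4 11, P5 2, P6 6, P7 13 (sum 52, leaving 3 seats).
Remainders in descending order: P7 0.8719, P6 0.7248, P4 0.5123, P5 0.4772, P1 0.2011, P2 0.1449, P3 0.0679.
Largest remainders: P7, P6, P4 receive the extra seats.
P5 receives 2.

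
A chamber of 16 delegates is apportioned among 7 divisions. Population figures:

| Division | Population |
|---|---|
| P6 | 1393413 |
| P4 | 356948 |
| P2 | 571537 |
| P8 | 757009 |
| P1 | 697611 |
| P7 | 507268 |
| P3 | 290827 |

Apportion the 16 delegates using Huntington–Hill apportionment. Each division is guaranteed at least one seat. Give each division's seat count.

With divisor 296923: modified quotas P6 4.693, P4 1.202, P2 1.925, P8 2.550, P1 2.349, P7 1.708, P3 0.979.
Geometric-mean thresholds: P6 √(4·5)=4.472, P4 √(1·2)=1.414, P2 √(1·2)=1.414, P8 √(2·3)=2.449, P1 √(2·3)=2.449, P7 √(1·2)=1.414, P3 (min 1).
Each quota rounded against its threshold gives P6 5, P4 1, P2 2, P8 3, P1 2, P7 2, P3 1 (total 16).

P6: 5, P4: 1, P2: 2, P8: 3, P1: 2, P7: 2, P3: 1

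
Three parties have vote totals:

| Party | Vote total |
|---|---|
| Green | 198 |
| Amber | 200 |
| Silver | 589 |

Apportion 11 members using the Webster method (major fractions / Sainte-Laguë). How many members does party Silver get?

7

Standard divisor 987/11 ≈ 89.727; standard quotas: Green 2.207, Amber 2.229, Silver 6.564.
Rounding to the nearest integer gives Green 2, Amber 2, Silver 7 — total 11, matching the house size, so no adjustment is needed.
Silver receives 7.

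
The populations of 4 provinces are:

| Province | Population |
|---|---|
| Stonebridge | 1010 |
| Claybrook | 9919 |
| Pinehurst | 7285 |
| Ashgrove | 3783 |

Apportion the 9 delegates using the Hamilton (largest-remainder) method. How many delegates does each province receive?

The standard divisor is 21997/9 ≈ 2444.111.
Standard quotas: Stonebridge 0.4132, Claybrook 4.0583, Pinehurst 2.9806, Ashgrove 1.5478.
Lower quotas: Stonebridge 0, Claybrook 4, Pinehurst 2, Ashgrove 1 (sum 7, leaving 2 seats).
Remainders in descending order: Pinehurst 0.9806, Ashgrove 0.5478, Stonebridge 0.4132, Claybrook 0.0583.
The surplus seats go to Pinehurst, Ashgrove.

Stonebridge 0, Claybrook 4, Pinehurst 3, Ashgrove 2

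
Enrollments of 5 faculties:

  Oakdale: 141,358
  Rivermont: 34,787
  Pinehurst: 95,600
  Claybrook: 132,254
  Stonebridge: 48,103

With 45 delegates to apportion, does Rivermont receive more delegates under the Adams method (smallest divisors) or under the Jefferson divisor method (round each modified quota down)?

Adams: Oakdale 14, Rivermont 4, Pinehurst 9, Claybrook 13, Stonebridge 5.
Jefferson: Oakdale 14, Rivermont 3, Pinehurst 10, Claybrook 13, Stonebridge 5.
Rivermont gets 4 under Adams and 3 under Jefferson.

Adams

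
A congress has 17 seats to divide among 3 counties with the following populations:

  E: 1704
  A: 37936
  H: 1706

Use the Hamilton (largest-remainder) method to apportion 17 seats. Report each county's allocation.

E 1, A 15, H 1

Standard divisor: 41346 ÷ 17 ≈ 2432.118.
Standard quotas: E 0.7006, A 15.5979, H 0.7014.
Lower quotas: E 0, A 15, H 0 (sum 15, leaving 2 seats).
Remainders in descending order: H 0.7014, E 0.7006, A 0.5979.
Largest remainders: H, E receive the extra seats.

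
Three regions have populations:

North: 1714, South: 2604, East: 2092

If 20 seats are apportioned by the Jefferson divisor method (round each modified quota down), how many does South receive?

8

Standard divisor 6410/20 ≈ 320.5; standard quotas: North 5.348, South 8.125, East 6.527.
Rounding down gives 5, 8, 6 = 19 seats, so the divisor must be adjusted.
With modified divisor 290: modified quotas North 5.910, South 8.979, East 7.214.
Rounding down: North 5, South 8, East 7 (total 20).
South receives 8.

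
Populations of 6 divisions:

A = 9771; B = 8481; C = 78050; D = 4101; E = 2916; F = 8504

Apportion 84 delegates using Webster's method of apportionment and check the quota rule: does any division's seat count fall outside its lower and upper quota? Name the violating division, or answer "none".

C

Standard quotas: A 7.340, B 6.371, C 58.630, D 3.081, E 2.190, F 6.388.
Webster allocation: A 7, B 6, C 60, D 3, E 2, F 6.
C has quota 58.630 (lower 58, upper 59) but receives 60 — outside the quota interval.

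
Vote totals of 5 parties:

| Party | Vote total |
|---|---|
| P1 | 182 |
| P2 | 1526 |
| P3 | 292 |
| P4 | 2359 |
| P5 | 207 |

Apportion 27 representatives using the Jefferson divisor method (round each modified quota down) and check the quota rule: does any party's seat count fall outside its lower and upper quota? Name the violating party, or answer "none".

Standard quotas: P1 1.076, P2 9.024, P3 1.727, P4 13.949, P5 1.224.
Jefferson allocation: P1 1, P2 9, P3 1, P4 15, P5 1.
P4 has quota 13.949 (lower 13, upper 14) but receives 15 — outside the quota interval.

P4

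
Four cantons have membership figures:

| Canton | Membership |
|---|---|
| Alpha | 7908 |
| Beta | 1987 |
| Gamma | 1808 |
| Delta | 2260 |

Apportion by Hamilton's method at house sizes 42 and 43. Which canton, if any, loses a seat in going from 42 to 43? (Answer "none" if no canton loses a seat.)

At 42 seats: Alpha 24, Beta 6, Gamma 5, Delta 7.
At 43 seats: Alpha 24, Beta 6, Gamma 6, Delta 7.
No canton's allocation decreased.

none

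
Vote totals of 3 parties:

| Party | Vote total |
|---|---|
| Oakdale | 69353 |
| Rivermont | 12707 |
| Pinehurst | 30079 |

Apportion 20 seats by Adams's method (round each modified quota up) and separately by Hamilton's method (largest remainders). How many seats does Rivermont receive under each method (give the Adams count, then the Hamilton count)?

3 and 2

Adams: Oakdale 12, Rivermont 3, Pinehurst 5.
Hamilton: Oakdale 13, Rivermont 2, Pinehurst 5.
Rivermont gets 3 under Adams and 2 under Hamilton.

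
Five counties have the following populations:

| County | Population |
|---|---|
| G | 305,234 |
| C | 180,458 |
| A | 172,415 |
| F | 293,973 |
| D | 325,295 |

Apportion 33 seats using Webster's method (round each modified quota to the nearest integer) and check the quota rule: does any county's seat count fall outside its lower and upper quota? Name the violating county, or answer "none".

none

Standard quotas: G 7.885, C 4.662, A 4.454, F 7.595, D 8.404.
Webster allocation: G 8, C 5, A 4, F 8, D 8.
Every allocation lies between the lower and upper quota.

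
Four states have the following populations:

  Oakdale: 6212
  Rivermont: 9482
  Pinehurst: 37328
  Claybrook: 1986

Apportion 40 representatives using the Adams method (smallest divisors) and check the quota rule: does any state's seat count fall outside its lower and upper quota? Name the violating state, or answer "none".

Pinehurst

Standard quotas: Oakdale 4.517, Rivermont 6.895, Pinehurst 27.144, Claybrook 1.444.
Adams allocation: Oakdale 5, Rivermont 7, Pinehurst 26, Claybrook 2.
Pinehurst has quota 27.144 (lower 27, upper 28) but receives 26 — outside the quota interval.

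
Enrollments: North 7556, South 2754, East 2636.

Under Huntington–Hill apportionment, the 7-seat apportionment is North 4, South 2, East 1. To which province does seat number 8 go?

Priority for the next seat is population ÷ (√(s·(s+1))).
Priorities: North 1689.573, South 1124.316, East 1863.933.
Highest priority: East.

East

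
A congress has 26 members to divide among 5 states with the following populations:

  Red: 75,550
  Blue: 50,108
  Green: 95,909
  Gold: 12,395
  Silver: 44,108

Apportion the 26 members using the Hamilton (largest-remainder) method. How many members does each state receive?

Red: 7, Blue: 5, Green: 9, Gold: 1, Silver: 4

The standard divisor is 278070/26 = 10695.
Standard quotas: Red 7.0640, Blue 4.6852, Green 8.9676, Gold 1.1590, Silver 4.1242.
Lower quotas: Red 7, Blue 4, Green 8, Gold 1, Silver 4 (sum 24, leaving 2 seats).
Remainders in descending order: Green 0.9676, Blue 0.6852, Gold 0.1590, Silver 0.1242, Red 0.0640.
Largest remainders: Green, Blue receive the extra seats.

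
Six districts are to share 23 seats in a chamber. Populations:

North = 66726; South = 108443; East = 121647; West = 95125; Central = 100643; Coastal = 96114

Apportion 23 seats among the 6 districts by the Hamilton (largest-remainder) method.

North 2, South 4, East 5, West 4, Central 4, Coastal 4

Total 588698; standard divisor 588698/23 ≈ 25595.565.
Standard quotas: North 2.6069, South 4.2368, East 4.7527, West 3.7165, Central 3.9320, Coastal 3.7551.
Lower quotas: North 2, South 4, East 4, West 3, Central 3, Coastal 3 (sum 19, leaving 4 seats).
Remainders in descending order: Central 0.9320, Coastal 0.7551, East 0.7527, West 0.7165, North 0.6069, South 0.2368.
Largest remainders: Central, Coastal, East, West receive the extra seats.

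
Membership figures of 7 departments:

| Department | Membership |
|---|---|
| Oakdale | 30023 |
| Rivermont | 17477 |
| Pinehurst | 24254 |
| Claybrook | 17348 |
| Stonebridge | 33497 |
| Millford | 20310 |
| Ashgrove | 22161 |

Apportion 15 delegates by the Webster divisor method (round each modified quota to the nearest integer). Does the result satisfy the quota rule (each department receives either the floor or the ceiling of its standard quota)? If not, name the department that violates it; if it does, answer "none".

Standard quotas: Oakdale 2.728, Rivermont 1.588, Pinehurst 2.204, Claybrook 1.576, Stonebridge 3.044, Millford 1.846, Ashgrove 2.014.
Webster allocation: Oakdale 3, Rivermont 2, Pinehurst 2, Claybrook 1, Stonebridge 3, Millford 2, Ashgrove 2.
Every allocation lies between the lower and upper quota.

none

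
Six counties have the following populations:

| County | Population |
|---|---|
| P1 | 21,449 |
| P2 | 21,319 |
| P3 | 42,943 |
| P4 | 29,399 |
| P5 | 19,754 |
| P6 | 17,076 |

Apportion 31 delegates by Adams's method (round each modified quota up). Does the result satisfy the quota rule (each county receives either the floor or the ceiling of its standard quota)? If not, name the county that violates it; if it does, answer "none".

none

Standard quotas: P1 4.376, P2 4.350, P3 8.762, P4 5.998, P5 4.030, P6 3.484.
Adams allocation: P1 4, P2 4, P3 9, P4 6, P5 4, P6 4.
Every allocation lies between the lower and upper quota.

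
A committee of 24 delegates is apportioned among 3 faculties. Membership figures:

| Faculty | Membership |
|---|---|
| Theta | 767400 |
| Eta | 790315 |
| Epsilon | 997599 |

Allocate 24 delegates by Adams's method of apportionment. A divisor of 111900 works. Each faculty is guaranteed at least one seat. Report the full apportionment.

Theta: 7, Eta: 8, Epsilon: 9

With modified divisor 111900: modified quotas Theta 6.858, Eta 7.063, Epsilon 8.915.
Rounding up: Theta 7, Eta 8, Epsilon 9 (total 24).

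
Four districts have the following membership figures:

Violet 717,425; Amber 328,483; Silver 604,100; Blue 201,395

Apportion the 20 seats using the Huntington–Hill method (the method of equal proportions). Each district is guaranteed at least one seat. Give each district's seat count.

With divisor 94020: modified quotas Violet 7.631, Amber 3.494, Silver 6.425, Blue 2.142.
Geometric-mean thresholds: Violet √(7·8)=7.483, Amber √(3·4)=3.464, Silver √(6·7)=6.481, Blue √(2·3)=2.449.
Each quota rounded against its threshold gives Violet 8, Amber 4, Silver 6, Blue 2 (total 20).

Violet=8, Amber=4, Silver=6, Blue=2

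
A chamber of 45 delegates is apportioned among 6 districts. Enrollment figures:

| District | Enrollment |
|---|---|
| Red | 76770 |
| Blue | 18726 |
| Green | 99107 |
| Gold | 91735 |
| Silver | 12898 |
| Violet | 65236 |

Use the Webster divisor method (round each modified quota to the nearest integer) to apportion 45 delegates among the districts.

Red 10, Blue 2, Green 12, Gold 11, Silver 2, Violet 8

Standard divisor 364472/45 ≈ 8099.378; standard quotas: Red 9.479, Blue 2.312, Green 12.236, Gold 11.326, Silver 1.592, Violet 8.054.
Rounding to the nearest integer gives 9, 2, 12, 11, 2, 8 = 44 seats, so the divisor must be adjusted.
With modified divisor 8000: modified quotas Red 9.596, Blue 2.341, Green 12.388, Gold 11.467, Silver 1.612, Violet 8.155.
Rounding to the nearest integer: Red 10, Blue 2, Green 12, Gold 11, Silver 2, Violet 8 (total 45).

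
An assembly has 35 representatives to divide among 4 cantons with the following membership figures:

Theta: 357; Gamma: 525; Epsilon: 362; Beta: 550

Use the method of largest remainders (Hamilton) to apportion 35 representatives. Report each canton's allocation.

Standard divisor: 1794 ÷ 35 ≈ 51.257.
Standard quotas: Theta 6.965, Gamma 10.242, Epsilon 7.062, Beta 10.730.
Lower quotas: Theta 6, Gamma 10, Epsilon 7, Beta 10 (sum 33, leaving 2 seats).
Remainders in descending order: Theta 0.965, Beta 0.730, Gamma 0.242, Epsilon 0.062.
Largest remainders: Theta, Beta receive the extra seats.

Theta 7; Gamma 10; Epsilon 7; Beta 11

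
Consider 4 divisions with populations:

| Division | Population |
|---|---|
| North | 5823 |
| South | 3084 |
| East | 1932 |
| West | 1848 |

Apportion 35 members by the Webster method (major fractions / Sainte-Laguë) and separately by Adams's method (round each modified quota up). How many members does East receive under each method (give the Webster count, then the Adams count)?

5 and 6

Webster: North 16, South 9, East 5, West 5.
Adams: North 16, South 8, East 6, West 5.
East gets 5 under Webster and 6 under Adams.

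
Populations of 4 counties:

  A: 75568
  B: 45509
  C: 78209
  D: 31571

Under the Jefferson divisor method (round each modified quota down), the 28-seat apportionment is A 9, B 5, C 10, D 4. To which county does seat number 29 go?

B

Priority for the next seat is population ÷ (current seats + 1).
Priorities: A 7556.800, B 7584.833, C 7109.909, D 6314.200.
Highest priority: B.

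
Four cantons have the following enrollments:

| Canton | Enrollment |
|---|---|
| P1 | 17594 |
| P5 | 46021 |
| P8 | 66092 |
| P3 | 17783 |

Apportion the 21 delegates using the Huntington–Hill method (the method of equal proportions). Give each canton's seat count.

P1: 3; P5: 6; P8: 9; P3: 3

With divisor 7142: modified quotas P1 2.463, P5 6.444, P8 9.254, P3 2.490.
Geometric-mean thresholds: P1 √(2·3)=2.449, P5 √(6·7)=6.481, P8 √(9·10)=9.487, P3 √(2·3)=2.449.
Each quota rounded against its threshold gives P1 3, P5 6, P8 9, P3 3 (total 21).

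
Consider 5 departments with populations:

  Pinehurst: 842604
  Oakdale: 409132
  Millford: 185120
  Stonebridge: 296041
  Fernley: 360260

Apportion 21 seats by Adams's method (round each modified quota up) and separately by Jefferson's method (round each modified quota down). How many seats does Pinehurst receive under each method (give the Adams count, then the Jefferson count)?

8 and 9

Adams: Pinehurst 8, Oakdale 4, Millford 2, Stonebridge 3, Fernley 4.
Jefferson: Pinehurst 9, Oakdale 4, Millford 2, Stonebridge 3, Fernley 3.
Pinehurst gets 8 under Adams and 9 under Jefferson.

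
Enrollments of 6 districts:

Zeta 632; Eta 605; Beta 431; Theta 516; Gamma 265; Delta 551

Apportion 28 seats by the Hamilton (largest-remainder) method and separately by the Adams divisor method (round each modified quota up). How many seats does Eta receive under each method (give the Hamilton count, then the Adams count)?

Hamilton: Zeta 6, Eta 6, Beta 4, Theta 5, Gamma 2, Delta 5.
Adams: Zeta 6, Eta 5, Beta 4, Theta 5, Gamma 3, Delta 5.
Eta gets 6 under Hamilton and 5 under Adams.

6 and 5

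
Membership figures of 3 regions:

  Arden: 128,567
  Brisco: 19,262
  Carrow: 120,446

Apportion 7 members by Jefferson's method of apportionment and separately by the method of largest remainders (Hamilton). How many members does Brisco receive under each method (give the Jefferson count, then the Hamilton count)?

Jefferson: Arden 4, Brisco 0, Carrow 3.
Hamilton: Arden 3, Brisco 1, Carrow 3.
Brisco gets 0 under Jefferson and 1 under Hamilton.

0 and 1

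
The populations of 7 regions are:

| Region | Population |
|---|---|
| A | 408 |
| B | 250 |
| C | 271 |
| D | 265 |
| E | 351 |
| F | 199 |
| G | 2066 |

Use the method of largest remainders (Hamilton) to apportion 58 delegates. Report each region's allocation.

Total 3810; standard divisor 3810/58 ≈ 65.69.
Standard quotas: A 6.211, B 3.806, C 4.125, D 4.034, E 5.343, F 3.029, G 31.451.
Lower quotas: A 6, B 3, C 4, D 4, E 5, F 3, G 31 (sum 56, leaving 2 seats).
Remainders in descending order: B 0.806, G 0.451, E 0.343, A 0.211, C 0.125, D 0.034, F 0.029.
Largest remainders: B, G receive the extra seats.

A: 6, B: 4, C: 4, D: 4, E: 5, F: 3, G: 32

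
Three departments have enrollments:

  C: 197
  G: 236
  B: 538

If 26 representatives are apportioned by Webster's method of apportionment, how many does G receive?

6

Standard divisor 971/26 ≈ 37.346; standard quotas: C 5.275, G 6.319, B 14.406.
Rounding to the nearest integer gives 5, 6, 14 = 25 seats, so the divisor must be adjusted.
With modified divisor 37: modified quotas C 5.324, G 6.378, B 14.541.
Rounding to the nearest integer: C 5, G 6, B 15 (total 26).
G receives 6.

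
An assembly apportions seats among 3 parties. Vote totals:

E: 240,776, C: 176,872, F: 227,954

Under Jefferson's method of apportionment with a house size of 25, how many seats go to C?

7

Standard divisor 645602/25 ≈ 25824.08; standard quotas: E 9.324, C 6.849, F 8.827.
Rounding down gives 9, 6, 8 = 23 seats, so the divisor must be adjusted.
With modified divisor 24700: modified quotas E 9.748, C 7.161, F 9.229.
Rounding down: E 9, C 7, F 9 (total 25).
C receives 7.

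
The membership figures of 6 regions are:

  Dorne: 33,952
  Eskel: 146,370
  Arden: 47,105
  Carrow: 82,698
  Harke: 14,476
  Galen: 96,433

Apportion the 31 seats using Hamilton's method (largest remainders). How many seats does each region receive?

Standard divisor: 421034 ÷ 31 ≈ 13581.742.
Standard quotas: Dorne 2.4998, Eskel 10.7770, Arden 3.4683, Carrow 6.0889, Harke 1.0658, Galen 7.1002.
Lower quotas: Dorne 2, Eskel 10, Arden 3, Carrow 6, Harke 1, Galen 7 (sum 29, leaving 2 seats).
Remainders in descending order: Eskel 0.7770, Dorne 0.4998, Arden 0.4683, Galen 0.1002, Carrow 0.0889, Harke 0.0658.
Largest remainders: Eskel, Dorne receive the extra seats.

Dorne 3, Eskel 11, Arden 3, Carrow 6, Harke 1, Galen 7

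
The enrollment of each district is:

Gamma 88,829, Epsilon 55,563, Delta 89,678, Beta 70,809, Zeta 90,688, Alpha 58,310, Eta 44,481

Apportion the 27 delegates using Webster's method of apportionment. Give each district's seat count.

Standard divisor 498358/27 ≈ 18457.704; standard quotas: Gamma 4.813, Epsilon 3.010, Delta 4.859, Beta 3.836, Zeta 4.913, Alpha 3.159, Eta 2.410.
Rounding to the nearest integer gives Gamma 5, Epsilon 3, Delta 5, Beta 4, Zeta 5, Alpha 3, Eta 2 — total 27, matching the house size, so no adjustment is needed.

Gamma 5, Epsilon 3, Delta 5, Beta 4, Zeta 5, Alpha 3, Eta 2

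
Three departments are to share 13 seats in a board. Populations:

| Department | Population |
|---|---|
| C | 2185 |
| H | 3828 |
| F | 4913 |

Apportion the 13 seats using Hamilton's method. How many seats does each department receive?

Total 10926; standard divisor 10926/13 ≈ 840.462.
Standard quotas: C 2.600, H 4.555, F 5.846.
Lower quotas: C 2, H 4, F 5 (sum 11, leaving 2 seats).
Remainders in descending order: F 0.846, C 0.600, H 0.555.
The surplus seats go to F, C.

C=3, H=4, F=6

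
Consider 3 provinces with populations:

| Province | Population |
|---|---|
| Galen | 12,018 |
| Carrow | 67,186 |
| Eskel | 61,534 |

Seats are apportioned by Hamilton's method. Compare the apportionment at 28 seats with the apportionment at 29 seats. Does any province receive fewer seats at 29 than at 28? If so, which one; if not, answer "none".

Galen

At 28 seats: Galen 3, Carrow 13, Eskel 12.
At 29 seats: Galen 2, Carrow 14, Eskel 13.
Galen drops from 3 to 2.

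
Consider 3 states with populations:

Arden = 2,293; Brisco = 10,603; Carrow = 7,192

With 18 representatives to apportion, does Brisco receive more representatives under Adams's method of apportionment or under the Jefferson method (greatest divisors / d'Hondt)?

Adams: Arden 2, Brisco 9, Carrow 7.
Jefferson: Arden 2, Brisco 10, Carrow 6.
Brisco gets 9 under Adams and 10 under Jefferson.

Jefferson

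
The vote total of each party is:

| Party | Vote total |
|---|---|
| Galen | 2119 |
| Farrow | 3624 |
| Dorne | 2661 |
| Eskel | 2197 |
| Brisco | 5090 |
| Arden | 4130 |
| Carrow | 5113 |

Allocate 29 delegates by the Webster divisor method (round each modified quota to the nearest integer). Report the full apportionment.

Standard divisor 24934/29 ≈ 859.793; standard quotas: Galen 2.465, Farrow 4.215, Dorne 3.095, Eskel 2.555, Brisco 5.920, Arden 4.803, Carrow 5.947.
Rounding to the nearest integer gives Galen 2, Farrow 4, Dorne 3, Eskel 3, Brisco 6, Arden 5, Carrow 6 — total 29, matching the house size, so no adjustment is needed.

Galen 2; Farrow 4; Dorne 3; Eskel 3; Brisco 6; Arden 5; Carrow 6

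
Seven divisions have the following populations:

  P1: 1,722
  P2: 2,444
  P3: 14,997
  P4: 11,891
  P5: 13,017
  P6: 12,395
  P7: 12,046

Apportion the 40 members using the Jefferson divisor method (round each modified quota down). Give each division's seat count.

P1=1, P2=1, P3=9, P4=7, P5=8, P6=7, P7=7

Standard divisor 68512/40 ≈ 1712.8; standard quotas: P1 1.005, P2 1.427, P3 8.756, P4 6.942, P5 7.600, P6 7.237, P7 7.033.
Rounding down gives 1, 1, 8, 6, 7, 7, 7 = 37 seats, so the divisor must be adjusted.
With modified divisor 1600: modified quotas P1 1.076, P2 1.528, P3 9.373, P4 7.432, P5 8.136, P6 7.747, P7 7.529.
Rounding down: P1 1, P2 1, P3 9, P4 7, P5 8, P6 7, P7 7 (total 40).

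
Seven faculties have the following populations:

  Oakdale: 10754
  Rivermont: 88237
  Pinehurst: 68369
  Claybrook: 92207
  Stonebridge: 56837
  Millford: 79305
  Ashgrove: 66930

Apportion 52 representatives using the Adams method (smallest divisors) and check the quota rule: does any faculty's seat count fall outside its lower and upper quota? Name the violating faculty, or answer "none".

none

Standard quotas: Oakdale 1.209, Rivermont 9.918, Pinehurst 7.685, Claybrook 10.364, Stonebridge 6.388, Millford 8.914, Ashgrove 7.523.
Adams allocation: Oakdale 2, Rivermont 10, Pinehurst 8, Claybrook 10, Stonebridge 6, Millford 9, Ashgrove 7.
Every allocation lies between the lower and upper quota.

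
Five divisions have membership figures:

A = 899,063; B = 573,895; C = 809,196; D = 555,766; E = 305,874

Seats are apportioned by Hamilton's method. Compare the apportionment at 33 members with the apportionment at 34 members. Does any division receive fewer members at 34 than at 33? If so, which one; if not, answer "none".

At 33 seats: A 9, B 6, C 9, D 6, E 3.
At 34 seats: A 10, B 6, C 9, D 6, E 3.
No division's allocation decreased.

none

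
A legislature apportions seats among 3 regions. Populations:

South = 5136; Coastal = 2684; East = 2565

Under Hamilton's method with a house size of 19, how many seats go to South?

The standard divisor is 10385/19 ≈ 546.579.
Standard quotas: South 9.3966, Coastal 4.9105, East 4.6928.
Lower quotas: South 9, Coastal 4, East 4 (sum 17, leaving 2 seats).
Remainders in descending order: Coastal 0.9105, East 0.6928, South 0.3966.
The surplus seats go to Coastal, East.
South receives 9.

9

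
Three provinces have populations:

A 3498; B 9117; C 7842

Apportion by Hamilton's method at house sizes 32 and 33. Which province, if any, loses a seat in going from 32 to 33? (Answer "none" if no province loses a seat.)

A

At 32 seats: A 6, B 14, C 12.
At 33 seats: A 5, B 15, C 13.
A drops from 6 to 5.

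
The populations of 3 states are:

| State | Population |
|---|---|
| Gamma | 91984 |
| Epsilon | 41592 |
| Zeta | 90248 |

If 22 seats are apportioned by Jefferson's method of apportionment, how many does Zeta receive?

9

Standard divisor 223824/22 ≈ 10173.818; standard quotas: Gamma 9.041, Epsilon 4.088, Zeta 8.871.
Rounding down gives 9, 4, 8 = 21 seats, so the divisor must be adjusted.
With modified divisor 9600: modified quotas Gamma 9.582, Epsilon 4.332, Zeta 9.401.
Rounding down: Gamma 9, Epsilon 4, Zeta 9 (total 22).
Zeta receives 9.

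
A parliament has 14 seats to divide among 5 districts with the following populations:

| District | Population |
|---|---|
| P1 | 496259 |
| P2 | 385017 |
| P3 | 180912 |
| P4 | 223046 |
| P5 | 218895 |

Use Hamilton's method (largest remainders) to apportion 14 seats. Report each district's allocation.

P1: 5, P2: 3, P3: 2, P4: 2, P5: 2

Total 1504129; standard divisor 1504129/14 ≈ 107437.786.
Standard quotas: P1 4.6190, P2 3.5836, P3 1.6839, P4 2.0760, P5 2.0374.
Lower quotas: P1 4, P2 3, P3 1, P4 2, P5 2 (sum 12, leaving 2 seats).
Remainders in descending order: P3 0.6839, P1 0.6190, P2 0.5836, P4 0.0760, P5 0.0374.
Largest remainders: P3, P1 receive the extra seats.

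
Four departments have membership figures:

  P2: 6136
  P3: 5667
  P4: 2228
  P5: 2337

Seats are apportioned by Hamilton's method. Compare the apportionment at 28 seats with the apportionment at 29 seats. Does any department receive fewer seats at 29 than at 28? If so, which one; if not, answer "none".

none

At 28 seats: P2 10, P3 10, P4 4, P5 4.
At 29 seats: P2 11, P3 10, P4 4, P5 4.
No department's allocation decreased.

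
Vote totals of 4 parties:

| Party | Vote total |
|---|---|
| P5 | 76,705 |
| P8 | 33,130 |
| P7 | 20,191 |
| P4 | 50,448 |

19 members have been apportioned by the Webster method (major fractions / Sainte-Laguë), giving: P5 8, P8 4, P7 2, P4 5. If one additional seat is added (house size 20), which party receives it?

P4

Priority for the next seat is population ÷ (current seats + 0.5).
Priorities: P5 9024.118, P8 7362.222, P7 8076.400, P4 9172.364.
Highest priority: P4.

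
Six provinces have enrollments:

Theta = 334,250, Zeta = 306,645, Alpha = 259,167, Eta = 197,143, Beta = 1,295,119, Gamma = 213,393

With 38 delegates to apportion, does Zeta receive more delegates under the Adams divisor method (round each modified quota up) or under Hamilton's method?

Adams: Theta 5, Zeta 5, Alpha 4, Eta 3, Beta 18, Gamma 3.
Hamilton: Theta 5, Zeta 4, Alpha 4, Eta 3, Beta 19, Gamma 3.
Zeta gets 5 under Adams and 4 under Hamilton.

Adams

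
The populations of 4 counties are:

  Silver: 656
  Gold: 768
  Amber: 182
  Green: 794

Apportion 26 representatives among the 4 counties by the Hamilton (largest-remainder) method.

Silver 7, Gold 8, Amber 2, Green 9

The standard divisor is 2400/26 ≈ 92.308.
Standard quotas: Silver 7.107, Gold 8.320, Amber 1.972, Green 8.602.
Lower quotas: Silver 7, Gold 8, Amber 1, Green 8 (sum 24, leaving 2 seats).
Remainders in descending order: Amber 0.972, Green 0.602, Gold 0.320, Silver 0.107.
Largest remainders: Amber, Green receive the extra seats.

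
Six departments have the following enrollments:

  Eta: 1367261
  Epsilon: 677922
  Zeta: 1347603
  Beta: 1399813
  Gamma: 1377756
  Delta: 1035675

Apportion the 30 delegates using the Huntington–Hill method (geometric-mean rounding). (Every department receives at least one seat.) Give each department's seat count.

With divisor 247832: modified quotas Eta 5.517, Epsilon 2.735, Zeta 5.438, Beta 5.648, Gamma 5.559, Delta 4.179.
Geometric-mean thresholds: Eta √(5·6)=5.477, Epsilon √(2·3)=2.449, Zeta √(5·6)=5.477, Beta √(5·6)=5.477, Gamma √(5·6)=5.477, Delta √(4·5)=4.472.
Each quota rounded against its threshold gives Eta 6, Epsilon 3, Zeta 5, Beta 6, Gamma 6, Delta 4 (total 30).

Eta: 6, Epsilon: 3, Zeta: 5, Beta: 6, Gamma: 6, Delta: 4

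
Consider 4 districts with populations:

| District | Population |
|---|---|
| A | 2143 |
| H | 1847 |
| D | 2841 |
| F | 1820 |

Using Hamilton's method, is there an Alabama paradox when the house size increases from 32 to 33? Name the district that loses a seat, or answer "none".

none

At 32 seats: A 8, H 7, D 10, F 7.
At 33 seats: A 8, H 7, D 11, F 7.
No district's allocation decreased.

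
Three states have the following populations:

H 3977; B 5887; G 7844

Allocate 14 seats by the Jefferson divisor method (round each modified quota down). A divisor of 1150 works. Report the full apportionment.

H=3, B=5, G=6

With modified divisor 1150: modified quotas H 3.458, B 5.119, G 6.821.
Rounding down: H 3, B 5, G 6 (total 14).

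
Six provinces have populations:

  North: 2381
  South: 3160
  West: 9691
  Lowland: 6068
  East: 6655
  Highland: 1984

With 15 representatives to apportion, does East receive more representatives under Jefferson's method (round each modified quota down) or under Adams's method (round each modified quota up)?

Jefferson: North 1, South 1, West 5, Lowland 3, East 4, Highland 1.
Adams: North 1, South 2, West 5, Lowland 3, East 3, Highland 1.
East gets 4 under Jefferson and 3 under Adams.

Jefferson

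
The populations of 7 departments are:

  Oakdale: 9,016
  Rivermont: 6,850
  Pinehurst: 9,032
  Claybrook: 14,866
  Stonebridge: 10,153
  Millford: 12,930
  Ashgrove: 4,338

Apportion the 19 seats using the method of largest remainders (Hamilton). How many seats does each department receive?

Oakdale 2, Rivermont 2, Pinehurst 3, Claybrook 4, Stonebridge 3, Millford 4, Ashgrove 1

The standard divisor is 67185/19 ≈ 3536.053.
Standard quotas: Oakdale 2.5497, Rivermont 1.9372, Pinehurst 2.5543, Claybrook 4.2041, Stonebridge 2.8713, Millford 3.6566, Ashgrove 1.2268.
Lower quotas: Oakdale 2, Rivermont 1, Pinehurst 2, Claybrook 4, Stonebridge 2, Millford 3, Ashgrove 1 (sum 15, leaving 4 seats).
Remainders in descending order: Rivermont 0.9372, Stonebridge 0.8713, Millford 0.6566, Pinehurst 0.5543, Oakdale 0.5497, Ashgrove 0.2268, Claybrook 0.2041.
The surplus seats go to Rivermont, Stonebridge, Millford, Pinehurst.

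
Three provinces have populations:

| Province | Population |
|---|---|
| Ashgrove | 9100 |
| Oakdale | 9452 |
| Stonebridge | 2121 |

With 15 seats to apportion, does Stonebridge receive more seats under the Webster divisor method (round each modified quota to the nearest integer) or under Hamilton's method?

Webster

Webster: Ashgrove 6, Oakdale 7, Stonebridge 2.
Hamilton: Ashgrove 7, Oakdale 7, Stonebridge 1.
Stonebridge gets 2 under Webster and 1 under Hamilton.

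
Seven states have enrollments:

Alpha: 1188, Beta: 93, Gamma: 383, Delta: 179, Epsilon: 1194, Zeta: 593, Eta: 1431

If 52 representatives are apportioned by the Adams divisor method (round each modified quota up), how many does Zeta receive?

6

Standard divisor 5061/52 ≈ 97.327; standard quotas: Alpha 12.206, Beta 0.956, Gamma 3.935, Delta 1.839, Epsilon 12.268, Zeta 6.093, Eta 14.703.
Rounding up gives 13, 1, 4, 2, 13, 7, 15 = 55 seats, so the divisor must be adjusted.
With modified divisor 100: modified quotas Alpha 11.880, Beta 0.930, Gamma 3.830, Delta 1.790, Epsilon 11.940, Zeta 5.930, Eta 14.310.
Rounding up: Alpha 12, Beta 1, Gamma 4, Delta 2, Epsilon 12, Zeta 6, Eta 15 (total 52).
Zeta receives 6.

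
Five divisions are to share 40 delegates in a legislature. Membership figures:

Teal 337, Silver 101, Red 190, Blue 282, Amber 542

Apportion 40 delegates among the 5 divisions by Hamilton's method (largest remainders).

Standard divisor: 1452 ÷ 40 ≈ 36.3.
Standard quotas: Teal 9.284, Silver 2.782, Red 5.234, Blue 7.769, Amber 14.931.
Lower quotas: Teal 9, Silver 2, Red 5, Blue 7, Amber 14 (sum 37, leaving 3 seats).
Remainders in descending order: Amber 0.931, Silver 0.782, Blue 0.769, Teal 0.284, Red 0.234.
The surplus seats go to Amber, Silver, Blue.

Teal 9; Silver 3; Red 5; Blue 8; Amber 15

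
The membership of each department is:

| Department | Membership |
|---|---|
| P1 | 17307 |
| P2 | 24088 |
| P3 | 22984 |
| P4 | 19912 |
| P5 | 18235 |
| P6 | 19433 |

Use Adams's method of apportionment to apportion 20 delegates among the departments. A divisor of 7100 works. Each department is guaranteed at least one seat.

With modified divisor 7100: modified quotas P1 2.438, P2 3.393, P3 3.237, P4 2.805, P5 2.568, P6 2.737.
Rounding up: P1 3, P2 4, P3 4, P4 3, P5 3, P6 3 (total 20).

P1 3; P2 4; P3 4; P4 3; P5 3; P6 3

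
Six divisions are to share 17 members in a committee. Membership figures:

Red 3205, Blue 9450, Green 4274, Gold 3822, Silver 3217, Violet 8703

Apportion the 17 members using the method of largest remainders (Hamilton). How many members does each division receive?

The standard divisor is 32671/17 ≈ 1921.824.
Standard quotas: Red 1.6677, Blue 4.9172, Green 2.2239, Gold 1.9887, Silver 1.6739, Violet 4.5285.
Lower quotas: Red 1, Blue 4, Green 2, Gold 1, Silver 1, Violet 4 (sum 13, leaving 4 seats).
Remainders in descending order: Gold 0.9887, Blue 0.9172, Silver 0.6739, Red 0.6677, Violet 0.5285, Green 0.2239.
Largest remainders: Gold, Blue, Silver, Red receive the extra seats.

Red: 2, Blue: 5, Green: 2, Gold: 2, Silver: 2, Violet: 4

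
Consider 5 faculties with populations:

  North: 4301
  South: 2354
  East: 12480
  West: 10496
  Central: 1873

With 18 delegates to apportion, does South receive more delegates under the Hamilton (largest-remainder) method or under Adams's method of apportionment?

Adams

Hamilton: North 3, South 1, East 7, West 6, Central 1.
Adams: North 3, South 2, East 6, West 6, Central 1.
South gets 1 under Hamilton and 2 under Adams.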